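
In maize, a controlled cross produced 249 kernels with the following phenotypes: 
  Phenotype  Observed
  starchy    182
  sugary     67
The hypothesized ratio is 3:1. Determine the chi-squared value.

Total ratio parts = 4. Expected numbers out of 249:
  starchy: 249 × 3/4 = 186.75
  sugary: 249 × 1/4 = 62.25
χ² = Σ (O − E)² / E
  starchy: (182 − 186.75)² / 186.75 = 0.1208
  sugary: (67 − 62.25)² / 62.25 = 0.3624
χ² = 0.1208 + 0.3624 = 0.4832 ≈ 0.483

0.483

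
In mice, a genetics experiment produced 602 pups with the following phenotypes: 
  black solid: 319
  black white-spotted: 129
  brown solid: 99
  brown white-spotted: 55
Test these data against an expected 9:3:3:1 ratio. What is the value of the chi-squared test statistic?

Under the 9:3:3:1 hypothesis (Σ ratio = 16, N = 602):
  black solid: 602 × 9/16 = 338.625
  black white-spotted: 602 × 3/16 = 112.875
  brown solid: 602 × 3/16 = 112.875
  brown white-spotted: 602 × 1/16 = 37.625
χ² = Σ (O − E)² / E
  black solid: (319 − 338.625)² / 338.625 = 1.1374
  black white-spotted: (129 − 112.875)² / 112.875 = 2.3036
  brown solid: (99 − 112.875)² / 112.875 = 1.7056
  brown white-spotted: (55 − 37.625)² / 37.625 = 8.0237
χ² = 1.1374 + 2.3036 + 1.7056 + 8.0237 = 13.1703 ≈ 13.170

13.170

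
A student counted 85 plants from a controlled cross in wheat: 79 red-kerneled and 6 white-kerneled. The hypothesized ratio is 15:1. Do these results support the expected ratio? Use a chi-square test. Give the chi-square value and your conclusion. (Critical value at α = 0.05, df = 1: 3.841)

Expected counts for N = 85 under a 15:1 ratio (total parts = 16):
  red-kerneled: 85 × 15/16 = 79.6875
  white-kerneled: 85 × 1/16 = 5.3125
χ² = Σ (O − E)² / E
  red-kerneled: (79 − 79.6875)² / 79.6875 = 0.0059
  white-kerneled: (6 − 5.3125)² / 5.3125 = 0.0890
χ² = 0.0059 + 0.0890 = 0.0949 ≈ 0.095
Degrees of freedom = 2 − 1 = 1; critical value at α = 0.05 is 3.841.
Since 0.095 < 3.841, we fail to reject the null hypothesis — the data are consistent with the 15:1 ratio.

0.095; consistent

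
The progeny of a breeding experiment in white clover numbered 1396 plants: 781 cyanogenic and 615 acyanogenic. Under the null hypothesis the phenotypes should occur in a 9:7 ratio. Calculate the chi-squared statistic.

0.053

The 9:7 ratio has 16 parts, so with N = 1396 the expected counts are:
  cyanogenic: 1396 × 9/16 = 785.25
  acyanogenic: 1396 × 7/16 = 610.75
χ² = Σ (O − E)² / E
  cyanogenic: (781 − 785.25)² / 785.25 = 0.0230
  acyanogenic: (615 − 610.75)² / 610.75 = 0.0296
χ² = 0.0230 + 0.0296 = 0.0526 ≈ 0.053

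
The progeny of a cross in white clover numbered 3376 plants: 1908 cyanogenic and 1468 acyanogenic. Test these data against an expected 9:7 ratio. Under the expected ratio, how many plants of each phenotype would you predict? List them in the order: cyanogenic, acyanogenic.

1899, 1477

Total ratio parts = 16. Expected numbers out of 3376:
  cyanogenic: 3376 × 9/16 = 1899
  acyanogenic: 3376 × 7/16 = 1477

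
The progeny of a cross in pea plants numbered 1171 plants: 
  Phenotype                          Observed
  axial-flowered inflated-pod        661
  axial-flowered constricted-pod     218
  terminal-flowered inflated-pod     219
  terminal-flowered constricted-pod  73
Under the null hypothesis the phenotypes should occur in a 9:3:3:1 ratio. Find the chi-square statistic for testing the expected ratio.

0.021

The 9:3:3:1 ratio has 16 parts, so with N = 1171 the expected counts are:
  axial-flowered inflated-pod: 1171 × 9/16 = 658.6875
  axial-flowered constricted-pod: 1171 × 3/16 = 219.5625
  terminal-flowered inflated-pod: 1171 × 3/16 = 219.5625
  terminal-flowered constricted-pod: 1171 × 1/16 = 73.1875
χ² = Σ (O − E)² / E
  axial-flowered inflated-pod: (661 − 658.6875)² / 658.6875 = 0.0081
  axial-flowered constricted-pod: (218 − 219.5625)² / 219.5625 = 0.0111
  terminal-flowered inflated-pod: (219 − 219.5625)² / 219.5625 = 0.0014
  terminal-flowered constricted-pod: (73 − 73.1875)² / 73.1875 = 0.0005
χ² = 0.0081 + 0.0111 + 0.0014 + 0.0005 = 0.0211 ≈ 0.021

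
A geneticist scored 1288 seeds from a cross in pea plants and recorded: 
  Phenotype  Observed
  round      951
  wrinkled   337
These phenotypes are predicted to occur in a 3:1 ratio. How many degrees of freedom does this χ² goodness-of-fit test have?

A goodness-of-fit test with 2 phenotype classes has df = 2 − 1 = 1.

1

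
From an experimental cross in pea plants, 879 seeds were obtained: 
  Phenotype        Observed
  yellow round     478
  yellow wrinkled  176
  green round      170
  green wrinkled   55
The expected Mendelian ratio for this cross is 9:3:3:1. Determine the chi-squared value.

1.469

The 9:3:3:1 ratio has 16 parts, so with N = 879 the expected counts are:
  yellow round: 879 × 9/16 = 494.4375
  yellow wrinkled: 879 × 3/16 = 164.8125
  green round: 879 × 3/16 = 164.8125
  green wrinkled: 879 × 1/16 = 54.9375
χ² = Σ (O − E)² / E
  yellow round: (478 − 494.4375)² / 494.4375 = 0.5465
  yellow wrinkled: (176 − 164.8125)² / 164.8125 = 0.7594
  green round: (170 − 164.8125)² / 164.8125 = 0.1633
  green wrinkled: (55 − 54.9375)² / 54.9375 = 0.0001
χ² = 0.5465 + 0.7594 + 0.1633 + 0.0001 = 1.4693 ≈ 1.469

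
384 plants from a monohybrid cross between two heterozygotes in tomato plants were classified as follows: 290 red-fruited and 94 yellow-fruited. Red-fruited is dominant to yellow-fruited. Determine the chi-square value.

For a monohybrid cross between heterozygotes with complete dominance, the expected phenotypic ratio is 3:1.
Under the 3:1 hypothesis (Σ ratio = 4, N = 384):
  red-fruited: 384 × 3/4 = 288
  yellow-fruited: 384 × 1/4 = 96
χ² = Σ (O − E)² / E
  red-fruited: (290 − 288)² / 288 = 0.0139
  yellow-fruited: (94 − 96)² / 96 = 0.0417
χ² = 0.0139 + 0.0417 = 0.0556 ≈ 0.056

0.056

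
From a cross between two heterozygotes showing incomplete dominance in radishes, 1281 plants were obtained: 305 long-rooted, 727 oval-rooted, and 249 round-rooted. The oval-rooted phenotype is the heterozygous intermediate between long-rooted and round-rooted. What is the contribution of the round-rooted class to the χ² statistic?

15.852

With incomplete dominance, a heterozygote × heterozygote cross gives a 1:2:1 phenotypic ratio.
Total ratio parts = 4. Expected numbers out of 1281:
  long-rooted: 1281 × 1/4 = 320.25
  oval-rooted: 1281 × 2/4 = 640.5
  round-rooted: 1281 × 1/4 = 320.25
Contribution of round-rooted: (249 − 320.25)² / 320.25 = 15.8519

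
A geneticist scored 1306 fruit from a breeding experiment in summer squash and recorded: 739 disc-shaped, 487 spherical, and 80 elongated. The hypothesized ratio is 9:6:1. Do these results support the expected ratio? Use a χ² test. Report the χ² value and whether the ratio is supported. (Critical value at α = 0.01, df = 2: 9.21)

The 9:6:1 ratio has 16 parts, so with N = 1306 the expected counts are:
  disc-shaped: 1306 × 9/16 = 734.625
  spherical: 1306 × 6/16 = 489.75
  elongated: 1306 × 1/16 = 81.625
χ² = Σ (O − E)² / E
  disc-shaped: (739 − 734.625)² / 734.625 = 0.0261
  spherical: (487 − 489.75)² / 489.75 = 0.0154
  elongated: (80 − 81.625)² / 81.625 = 0.0324
χ² = 0.0261 + 0.0154 + 0.0324 = 0.0739 ≈ 0.074
Degrees of freedom = 3 − 1 = 2; critical value at α = 0.01 is 9.21.
Since 0.074 < 9.21, we fail to reject the null hypothesis — the data are consistent with the 9:6:1 ratio.

0.074; consistent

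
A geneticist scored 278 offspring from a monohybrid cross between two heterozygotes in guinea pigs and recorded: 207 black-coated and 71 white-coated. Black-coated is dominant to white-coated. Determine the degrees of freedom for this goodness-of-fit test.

For a monohybrid cross between heterozygotes with complete dominance, the expected phenotypic ratio is 3:1.
A goodness-of-fit test with 2 phenotype classes has df = 2 − 1 = 1.

1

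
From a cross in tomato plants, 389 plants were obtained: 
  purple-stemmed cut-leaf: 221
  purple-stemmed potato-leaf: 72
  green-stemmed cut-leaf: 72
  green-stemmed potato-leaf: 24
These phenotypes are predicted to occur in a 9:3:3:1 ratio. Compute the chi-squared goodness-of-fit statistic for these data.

Expected counts for N = 389 under a 9:3:3:1 ratio (total parts = 16):
  purple-stemmed cut-leaf: 389 × 9/16 = 218.8125
  purple-stemmed potato-leaf: 389 × 3/16 = 72.9375
  green-stemmed cut-leaf: 389 × 3/16 = 72.9375
  green-stemmed potato-leaf: 389 × 1/16 = 24.3125
χ² = Σ (O − E)² / E
  purple-stemmed cut-leaf: (221 − 218.8125)² / 218.8125 = 0.0219
  purple-stemmed potato-leaf: (72 − 72.9375)² / 72.9375 = 0.0121
  green-stemmed cut-leaf: (72 − 72.9375)² / 72.9375 = 0.0121
  green-stemmed potato-leaf: (24 − 24.3125)² / 24.3125 = 0.0040
χ² = 0.0219 + 0.0121 + 0.0121 + 0.0040 = 0.0501 ≈ 0.050

0.050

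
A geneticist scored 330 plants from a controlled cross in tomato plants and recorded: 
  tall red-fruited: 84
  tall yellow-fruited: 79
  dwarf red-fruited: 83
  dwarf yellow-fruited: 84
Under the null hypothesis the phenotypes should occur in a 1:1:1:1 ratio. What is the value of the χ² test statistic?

0.206

The 1:1:1:1 ratio has 4 parts, so with N = 330 the expected counts are:
  tall red-fruited: 330 × 1/4 = 82.5
  tall yellow-fruited: 330 × 1/4 = 82.5
  dwarf red-fruited: 330 × 1/4 = 82.5
  dwarf yellow-fruited: 330 × 1/4 = 82.5
χ² = Σ (O − E)² / E
  tall red-fruited: (84 − 82.5)² / 82.5 = 0.0273
  tall yellow-fruited: (79 − 82.5)² / 82.5 = 0.1485
  dwarf red-fruited: (83 − 82.5)² / 82.5 = 0.0030
  dwarf yellow-fruited: (84 − 82.5)² / 82.5 = 0.0273
χ² = 0.0273 + 0.1485 + 0.0030 + 0.0273 = 0.2061 ≈ 0.206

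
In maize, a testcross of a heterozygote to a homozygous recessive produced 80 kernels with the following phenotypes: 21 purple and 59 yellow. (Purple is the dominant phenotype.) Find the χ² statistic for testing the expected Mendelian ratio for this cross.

A testcross of a heterozygote (Aa × aa) gives a 1:1 phenotypic ratio.
Under the 1:1 hypothesis (Σ ratio = 2, N = 80):
  purple: 80 × 1/2 = 40
  yellow: 80 × 1/2 = 40
χ² = Σ (O − E)² / E
  purple: (21 − 40)² / 40 = 9.0250
  yellow: (59 − 40)² / 40 = 9.0250
χ² = 9.0250 + 9.0250 = 18.050

18.050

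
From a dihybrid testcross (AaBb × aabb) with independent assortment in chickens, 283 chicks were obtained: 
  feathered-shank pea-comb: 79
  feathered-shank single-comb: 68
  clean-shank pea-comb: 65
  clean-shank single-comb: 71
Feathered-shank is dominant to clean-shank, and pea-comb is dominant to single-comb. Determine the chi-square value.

A dihybrid testcross with independent assortment gives a 1:1:1:1 ratio.
Expected counts for N = 283 under a 1:1:1:1 ratio (total parts = 4):
  feathered-shank pea-comb: 283 × 1/4 = 70.75
  feathered-shank single-comb: 283 × 1/4 = 70.75
  clean-shank pea-comb: 283 × 1/4 = 70.75
  clean-shank single-comb: 283 × 1/4 = 70.75
χ² = Σ (O − E)² / E
  feathered-shank pea-comb: (79 − 70.75)² / 70.75 = 0.9620
  feathered-shank single-comb: (68 − 70.75)² / 70.75 = 0.1069
  clean-shank pea-comb: (65 − 70.75)² / 70.75 = 0.4673
  clean-shank single-comb: (71 − 70.75)² / 70.75 = 0.0009
χ² = 0.9620 + 0.1069 + 0.4673 + 0.0009 = 1.5371 ≈ 1.537

1.537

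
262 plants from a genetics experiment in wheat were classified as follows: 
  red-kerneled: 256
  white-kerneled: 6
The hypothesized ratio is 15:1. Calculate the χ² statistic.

7.012

Under the 15:1 hypothesis (Σ ratio = 16, N = 262):
  red-kerneled: 262 × 15/16 = 245.625
  white-kerneled: 262 × 1/16 = 16.375
χ² = Σ (O − E)² / E
  red-kerneled: (256 − 245.625)² / 245.625 = 0.4382
  white-kerneled: (6 − 16.375)² / 16.375 = 6.5735
χ² = 0.4382 + 6.5735 = 7.0117 ≈ 7.012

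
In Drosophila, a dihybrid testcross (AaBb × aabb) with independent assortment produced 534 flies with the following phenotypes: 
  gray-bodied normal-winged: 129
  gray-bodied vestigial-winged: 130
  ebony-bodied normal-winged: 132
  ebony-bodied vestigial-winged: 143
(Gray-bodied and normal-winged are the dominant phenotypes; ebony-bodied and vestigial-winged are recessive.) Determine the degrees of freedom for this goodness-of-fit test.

A dihybrid testcross with independent assortment gives a 1:1:1:1 ratio.
A goodness-of-fit test with 4 phenotype classes has df = 4 − 1 = 3.

3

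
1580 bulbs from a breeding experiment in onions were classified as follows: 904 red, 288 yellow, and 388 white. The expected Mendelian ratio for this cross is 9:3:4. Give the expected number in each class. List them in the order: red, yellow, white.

Expected counts for N = 1580 under a 9:3:4 ratio (total parts = 16):
  red: 1580 × 9/16 = 888.75
  yellow: 1580 × 3/16 = 296.25
  white: 1580 × 4/16 = 395

888.75, 296.25, 395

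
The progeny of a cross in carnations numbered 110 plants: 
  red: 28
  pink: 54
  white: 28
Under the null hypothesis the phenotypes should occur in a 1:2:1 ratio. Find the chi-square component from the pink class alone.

0.018

The 1:2:1 ratio has 4 parts, so with N = 110 the expected counts are:
  red: 110 × 1/4 = 27.5
  pink: 110 × 2/4 = 55
  white: 110 × 1/4 = 27.5
Contribution of pink: (54 − 55)² / 55 = 0.0182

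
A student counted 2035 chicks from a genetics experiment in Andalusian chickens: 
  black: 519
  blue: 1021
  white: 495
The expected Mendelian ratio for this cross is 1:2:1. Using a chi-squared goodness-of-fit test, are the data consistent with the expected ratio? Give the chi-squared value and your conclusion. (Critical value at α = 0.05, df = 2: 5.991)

Total ratio parts = 4. Expected numbers out of 2035:
  black: 2035 × 1/4 = 508.75
  blue: 2035 × 2/4 = 1017.5
  white: 2035 × 1/4 = 508.75
χ² = Σ (O − E)² / E
  black: (519 − 508.75)² / 508.75 = 0.2065
  blue: (1021 − 1017.5)² / 1017.5 = 0.0120
  white: (495 − 508.75)² / 508.75 = 0.3716
χ² = 0.2065 + 0.0120 + 0.3716 = 0.5901 ≈ 0.590
Degrees of freedom = 3 − 1 = 2; critical value at α = 0.05 is 5.991.
Since 0.590 < 5.991, we fail to reject the null hypothesis — the data are consistent with the 1:2:1 ratio.

0.590; consistent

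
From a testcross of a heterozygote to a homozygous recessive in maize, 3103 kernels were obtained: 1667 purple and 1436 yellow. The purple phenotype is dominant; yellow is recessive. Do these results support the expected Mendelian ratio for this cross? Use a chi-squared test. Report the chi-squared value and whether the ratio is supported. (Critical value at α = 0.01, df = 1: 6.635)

17.197; not consistent

A testcross of a heterozygote (Aa × aa) gives a 1:1 phenotypic ratio.
The 1:1 ratio has 2 parts, so with N = 3103 the expected counts are:
  purple: 3103 × 1/2 = 1551.5
  yellow: 3103 × 1/2 = 1551.5
χ² = Σ (O − E)² / E
  purple: (1667 − 1551.5)² / 1551.5 = 8.5983
  yellow: (1436 − 1551.5)² / 1551.5 = 8.5983
χ² = 8.5983 + 8.5983 = 17.1966 ≈ 17.197
Degrees of freedom = 2 − 1 = 1; critical value at α = 0.01 is 6.635.
Since 17.197 > 6.635, we reject the null hypothesis — the data do not fit the 1:1 ratio.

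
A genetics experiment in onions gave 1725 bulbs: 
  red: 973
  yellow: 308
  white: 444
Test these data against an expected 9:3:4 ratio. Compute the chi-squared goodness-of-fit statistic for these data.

1.121

The 9:3:4 ratio has 16 parts, so with N = 1725 the expected counts are:
  red: 1725 × 9/16 = 970.3125
  yellow: 1725 × 3/16 = 323.4375
  white: 1725 × 4/16 = 431.25
χ² = Σ (O − E)² / E
  red: (973 − 970.3125)² / 970.3125 = 0.0074
  yellow: (308 − 323.4375)² / 323.4375 = 0.7368
  white: (444 − 431.25)² / 431.25 = 0.3770
χ² = 0.0074 + 0.7368 + 0.3770 = 1.1212 ≈ 1.121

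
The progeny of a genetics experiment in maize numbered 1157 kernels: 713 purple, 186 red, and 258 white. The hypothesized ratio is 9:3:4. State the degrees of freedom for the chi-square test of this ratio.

2

A goodness-of-fit test with 3 phenotype classes has df = 3 − 1 = 2.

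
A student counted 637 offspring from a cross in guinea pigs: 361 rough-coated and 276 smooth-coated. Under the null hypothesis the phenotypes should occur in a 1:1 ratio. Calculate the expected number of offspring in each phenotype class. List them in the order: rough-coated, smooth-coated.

Expected counts for N = 637 under a 1:1 ratio (total parts = 2):
  rough-coated: 637 × 1/2 = 318.5
  smooth-coated: 637 × 1/2 = 318.5

318.5, 318.5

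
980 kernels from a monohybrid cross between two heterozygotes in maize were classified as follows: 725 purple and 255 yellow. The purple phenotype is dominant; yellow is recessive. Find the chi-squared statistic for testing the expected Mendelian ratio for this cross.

For a monohybrid cross between heterozygotes with complete dominance, the expected phenotypic ratio is 3:1.
Total ratio parts = 4. Expected numbers out of 980:
  purple: 980 × 3/4 = 735
  yellow: 980 × 1/4 = 245
χ² = Σ (O − E)² / E
  purple: (725 − 735)² / 735 = 0.1361
  yellow: (255 − 245)² / 245 = 0.4082
χ² = 0.1361 + 0.4082 = 0.5443 ≈ 0.544

0.544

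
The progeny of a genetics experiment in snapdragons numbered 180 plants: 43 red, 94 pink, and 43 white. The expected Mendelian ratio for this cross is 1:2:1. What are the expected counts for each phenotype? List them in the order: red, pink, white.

45, 90, 45

Under the 1:2:1 hypothesis (Σ ratio = 4, N = 180):
  red: 180 × 1/4 = 45
  pink: 180 × 2/4 = 90
  white: 180 × 1/4 = 45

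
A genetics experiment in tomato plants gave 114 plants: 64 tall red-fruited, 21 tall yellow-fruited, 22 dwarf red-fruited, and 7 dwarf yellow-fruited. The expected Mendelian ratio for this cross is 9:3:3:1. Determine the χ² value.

Total ratio parts = 16. Expected numbers out of 114:
  tall red-fruited: 114 × 9/16 = 64.125
  tall yellow-fruited: 114 × 3/16 = 21.375
  dwarf red-fruited: 114 × 3/16 = 21.375
  dwarf yellow-fruited: 114 × 1/16 = 7.125
χ² = Σ (O − E)² / E
  tall red-fruited: (64 − 64.125)² / 64.125 = 0.0002
  tall yellow-fruited: (21 − 21.375)² / 21.375 = 0.0066
  dwarf red-fruited: (22 − 21.375)² / 21.375 = 0.0183
  dwarf yellow-fruited: (7 − 7.125)² / 7.125 = 0.0022
χ² = 0.0002 + 0.0066 + 0.0183 + 0.0022 = 0.0273 ≈ 0.027

0.027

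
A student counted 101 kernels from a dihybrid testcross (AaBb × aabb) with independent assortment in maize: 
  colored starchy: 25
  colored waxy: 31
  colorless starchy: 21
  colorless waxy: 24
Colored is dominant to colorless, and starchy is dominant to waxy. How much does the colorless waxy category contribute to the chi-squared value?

A dihybrid testcross with independent assortment gives a 1:1:1:1 ratio.
Expected counts for N = 101 under a 1:1:1:1 ratio (total parts = 4):
  colored starchy: 101 × 1/4 = 25.25
  colored waxy: 101 × 1/4 = 25.25
  colorless starchy: 101 × 1/4 = 25.25
  colorless waxy: 101 × 1/4 = 25.25
Contribution of colorless waxy: (24 − 25.25)² / 25.25 = 0.0619

0.062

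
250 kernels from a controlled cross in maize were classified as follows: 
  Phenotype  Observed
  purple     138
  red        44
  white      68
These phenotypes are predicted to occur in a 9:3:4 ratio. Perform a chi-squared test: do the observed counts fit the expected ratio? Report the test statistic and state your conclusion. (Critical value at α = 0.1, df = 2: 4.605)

0.709; consistent

Total ratio parts = 16. Expected numbers out of 250:
  purple: 250 × 9/16 = 140.625
  red: 250 × 3/16 = 46.875
  white: 250 × 4/16 = 62.5
χ² = Σ (O − E)² / E
  purple: (138 − 140.625)² / 140.625 = 0.0490
  red: (44 − 46.875)² / 46.875 = 0.1763
  white: (68 − 62.5)² / 62.5 = 0.4840
χ² = 0.0490 + 0.1763 + 0.4840 = 0.7093 ≈ 0.709
Degrees of freedom = 3 − 1 = 2; critical value at α = 0.1 is 4.605.
Since 0.709 < 4.605, we fail to reject the null hypothesis — the data are consistent with the 9:3:4 ratio.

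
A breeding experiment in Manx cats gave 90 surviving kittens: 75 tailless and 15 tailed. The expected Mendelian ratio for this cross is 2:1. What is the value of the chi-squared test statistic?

The 2:1 ratio has 3 parts, so with N = 90 the expected counts are:
  tailless: 90 × 2/3 = 60
  tailed: 90 × 1/3 = 30
χ² = Σ (O − E)² / E
  tailless: (75 − 60)² / 60 = 3.7500
  tailed: (15 − 30)² / 30 = 7.5000
χ² = 3.7500 + 7.5000 = 11.250

11.250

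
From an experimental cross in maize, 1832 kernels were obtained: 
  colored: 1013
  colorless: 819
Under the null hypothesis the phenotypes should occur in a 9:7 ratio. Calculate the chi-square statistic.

Expected counts for N = 1832 under a 9:7 ratio (total parts = 16):
  colored: 1832 × 9/16 = 1030.5
  colorless: 1832 × 7/16 = 801.5
χ² = Σ (O − E)² / E
  colored: (1013 − 1030.5)² / 1030.5 = 0.2972
  colorless: (819 − 801.5)² / 801.5 = 0.3821
χ² = 0.2972 + 0.3821 = 0.6793 ≈ 0.679

0.679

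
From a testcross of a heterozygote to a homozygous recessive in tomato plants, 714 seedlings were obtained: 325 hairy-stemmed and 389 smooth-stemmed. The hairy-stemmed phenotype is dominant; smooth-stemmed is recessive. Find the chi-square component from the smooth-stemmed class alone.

2.868

A testcross of a heterozygote (Aa × aa) gives a 1:1 phenotypic ratio.
The 1:1 ratio has 2 parts, so with N = 714 the expected counts are:
  hairy-stemmed: 714 × 1/2 = 357
  smooth-stemmed: 714 × 1/2 = 357
Contribution of smooth-stemmed: (389 − 357)² / 357 = 2.8683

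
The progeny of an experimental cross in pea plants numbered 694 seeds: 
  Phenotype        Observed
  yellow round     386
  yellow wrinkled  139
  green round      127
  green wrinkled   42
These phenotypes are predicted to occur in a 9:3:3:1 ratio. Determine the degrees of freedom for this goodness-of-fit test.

3

A goodness-of-fit test with 4 phenotype classes has df = 4 − 1 = 3.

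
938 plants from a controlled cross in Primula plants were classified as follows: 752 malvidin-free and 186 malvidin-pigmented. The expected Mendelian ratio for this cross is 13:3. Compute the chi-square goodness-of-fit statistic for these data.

Under the 13:3 hypothesis (Σ ratio = 16, N = 938):
  malvidin-free: 938 × 13/16 = 762.125
  malvidin-pigmented: 938 × 3/16 = 175.875
χ² = Σ (O − E)² / E
  malvidin-free: (752 − 762.125)² / 762.125 = 0.1345
  malvidin-pigmented: (186 − 175.875)² / 175.875 = 0.5829
χ² = 0.1345 + 0.5829 = 0.7174 ≈ 0.717

0.717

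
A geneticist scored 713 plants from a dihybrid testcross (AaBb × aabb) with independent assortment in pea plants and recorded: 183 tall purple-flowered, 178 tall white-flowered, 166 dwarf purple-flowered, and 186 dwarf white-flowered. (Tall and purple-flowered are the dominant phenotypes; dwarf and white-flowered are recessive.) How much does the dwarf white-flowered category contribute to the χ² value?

0.337

A dihybrid testcross with independent assortment gives a 1:1:1:1 ratio.
Expected counts for N = 713 under a 1:1:1:1 ratio (total parts = 4):
  tall purple-flowered: 713 × 1/4 = 178.25
  tall white-flowered: 713 × 1/4 = 178.25
  dwarf purple-flowered: 713 × 1/4 = 178.25
  dwarf white-flowered: 713 × 1/4 = 178.25
Contribution of dwarf white-flowered: (186 − 178.25)² / 178.25 = 0.3370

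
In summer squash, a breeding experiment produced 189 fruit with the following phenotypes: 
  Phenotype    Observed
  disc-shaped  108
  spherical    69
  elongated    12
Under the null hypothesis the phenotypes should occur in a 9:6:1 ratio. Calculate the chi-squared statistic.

Total ratio parts = 16. Expected numbers out of 189:
  disc-shaped: 189 × 9/16 = 106.3125
  spherical: 189 × 6/16 = 70.875
  elongated: 189 × 1/16 = 11.8125
χ² = Σ (O − E)² / E
  disc-shaped: (108 − 106.3125)² / 106.3125 = 0.0268
  spherical: (69 − 70.875)² / 70.875 = 0.0496
  elongated: (12 − 11.8125)² / 11.8125 = 0.0030
χ² = 0.0268 + 0.0496 + 0.0030 = 0.0794 ≈ 0.079

0.079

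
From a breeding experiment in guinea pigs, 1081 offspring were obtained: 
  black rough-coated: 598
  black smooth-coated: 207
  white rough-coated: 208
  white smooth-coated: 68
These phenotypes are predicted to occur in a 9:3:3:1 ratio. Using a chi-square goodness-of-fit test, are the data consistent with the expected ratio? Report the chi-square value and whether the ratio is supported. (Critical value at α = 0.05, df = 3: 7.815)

Expected counts for N = 1081 under a 9:3:3:1 ratio (total parts = 16):
  black rough-coated: 1081 × 9/16 = 608.0625
  black smooth-coated: 1081 × 3/16 = 202.6875
  white rough-coated: 1081 × 3/16 = 202.6875
  white smooth-coated: 1081 × 1/16 = 67.5625
χ² = Σ (O − E)² / E
  black rough-coated: (598 − 608.0625)² / 608.0625 = 0.1665
  black smooth-coated: (207 − 202.6875)² / 202.6875 = 0.0918
  white rough-coated: (208 − 202.6875)² / 202.6875 = 0.1392
  white smooth-coated: (68 − 67.5625)² / 67.5625 = 0.0028
χ² = 0.1665 + 0.0918 + 0.1392 + 0.0028 = 0.4003 ≈ 0.400
Degrees of freedom = 4 − 1 = 3; critical value at α = 0.05 is 7.815.
Since 0.400 < 7.815, we fail to reject the null hypothesis — the data are consistent with the 9:3:3:1 ratio.

0.400; consistent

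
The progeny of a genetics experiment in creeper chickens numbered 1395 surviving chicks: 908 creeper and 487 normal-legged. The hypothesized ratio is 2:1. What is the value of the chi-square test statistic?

Total ratio parts = 3. Expected numbers out of 1395:
  creeper: 1395 × 2/3 = 930
  normal-legged: 1395 × 1/3 = 465
χ² = Σ (O − E)² / E
  creeper: (908 − 930)² / 930 = 0.5204
  normal-legged: (487 − 465)² / 465 = 1.0409
χ² = 0.5204 + 1.0409 = 1.5613 ≈ 1.561

1.561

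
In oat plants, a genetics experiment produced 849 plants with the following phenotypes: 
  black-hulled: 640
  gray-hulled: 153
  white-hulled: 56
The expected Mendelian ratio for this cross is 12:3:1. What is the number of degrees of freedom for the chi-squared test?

A goodness-of-fit test with 3 phenotype classes has df = 3 − 1 = 2.

2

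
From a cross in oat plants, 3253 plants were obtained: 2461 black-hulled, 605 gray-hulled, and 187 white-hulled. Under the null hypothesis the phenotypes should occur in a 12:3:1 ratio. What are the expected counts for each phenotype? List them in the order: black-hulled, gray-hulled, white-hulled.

Expected counts for N = 3253 under a 12:3:1 ratio (total parts = 16):
  black-hulled: 3253 × 12/16 = 2439.75
  gray-hulled: 3253 × 3/16 = 609.9375
  white-hulled: 3253 × 1/16 = 203.3125

2439.75, 609.9375, 203.3125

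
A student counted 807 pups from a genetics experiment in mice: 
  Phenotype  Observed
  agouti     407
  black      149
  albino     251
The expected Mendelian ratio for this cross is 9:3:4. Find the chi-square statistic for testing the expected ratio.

16.911

The 9:3:4 ratio has 16 parts, so with N = 807 the expected counts are:
  agouti: 807 × 9/16 = 453.9375
  black: 807 × 3/16 = 151.3125
  albino: 807 × 4/16 = 201.75
χ² = Σ (O − E)² / E
  agouti: (407 − 453.9375)² / 453.9375 = 4.8534
  black: (149 − 151.3125)² / 151.3125 = 0.0353
  albino: (251 − 201.75)² / 201.75 = 12.0226
χ² = 4.8534 + 0.0353 + 12.0226 = 16.9113 ≈ 16.911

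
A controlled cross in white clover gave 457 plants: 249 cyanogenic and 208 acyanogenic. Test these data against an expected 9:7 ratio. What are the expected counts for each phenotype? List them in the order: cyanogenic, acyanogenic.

The 9:7 ratio has 16 parts, so with N = 457 the expected counts are:
  cyanogenic: 457 × 9/16 = 257.0625
  acyanogenic: 457 × 7/16 = 199.9375

257.0625, 199.9375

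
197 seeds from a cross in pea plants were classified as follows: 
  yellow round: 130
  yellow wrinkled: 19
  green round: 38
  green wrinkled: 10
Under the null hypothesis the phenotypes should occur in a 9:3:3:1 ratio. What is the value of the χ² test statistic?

Total ratio parts = 16. Expected numbers out of 197:
  yellow round: 197 × 9/16 = 110.8125
  yellow wrinkled: 197 × 3/16 = 36.9375
  green round: 197 × 3/16 = 36.9375
  green wrinkled: 197 × 1/16 = 12.3125
χ² = Σ (O − E)² / E
  yellow round: (130 − 110.8125)² / 110.8125 = 3.3224
  yellow wrinkled: (19 − 36.9375)² / 36.9375 = 8.7108
  green round: (38 − 36.9375)² / 36.9375 = 0.0306
  green wrinkled: (10 − 12.3125)² / 12.3125 = 0.4343
χ² = 3.3224 + 8.7108 + 0.0306 + 0.4343 = 12.4981 ≈ 12.498

12.498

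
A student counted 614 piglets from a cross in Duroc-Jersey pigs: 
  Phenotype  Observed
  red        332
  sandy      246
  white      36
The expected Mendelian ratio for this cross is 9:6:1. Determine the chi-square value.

Total ratio parts = 16. Expected numbers out of 614:
  red: 614 × 9/16 = 345.375
  sandy: 614 × 6/16 = 230.25
  white: 614 × 1/16 = 38.375
χ² = Σ (O − E)² / E
  red: (332 − 345.375)² / 345.375 = 0.5180
  sandy: (246 − 230.25)² / 230.25 = 1.0774
  white: (36 − 38.375)² / 38.375 = 0.1470
χ² = 0.5180 + 1.0774 + 0.1470 = 1.7424 ≈ 1.742

1.742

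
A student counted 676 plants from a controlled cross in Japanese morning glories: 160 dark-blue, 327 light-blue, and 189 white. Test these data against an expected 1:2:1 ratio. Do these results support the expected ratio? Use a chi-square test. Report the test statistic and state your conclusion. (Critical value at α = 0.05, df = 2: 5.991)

Under the 1:2:1 hypothesis (Σ ratio = 4, N = 676):
  dark-blue: 676 × 1/4 = 169
  light-blue: 676 × 2/4 = 338
  white: 676 × 1/4 = 169
χ² = Σ (O − E)² / E
  dark-blue: (160 − 169)² / 169 = 0.4793
  light-blue: (327 − 338)² / 338 = 0.3580
  white: (189 − 169)² / 169 = 2.3669
χ² = 0.4793 + 0.3580 + 2.3669 = 3.2042 ≈ 3.204
Degrees of freedom = 3 − 1 = 2; critical value at α = 0.05 is 5.991.
Since 3.204 < 5.991, we fail to reject the null hypothesis — the data are consistent with the 1:2:1 ratio.

3.204; consistent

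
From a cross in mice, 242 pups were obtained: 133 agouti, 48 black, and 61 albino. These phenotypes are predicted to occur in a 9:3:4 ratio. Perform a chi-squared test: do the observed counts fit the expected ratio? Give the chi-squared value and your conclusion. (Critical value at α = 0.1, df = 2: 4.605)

The 9:3:4 ratio has 16 parts, so with N = 242 the expected counts are:
  agouti: 242 × 9/16 = 136.125
  black: 242 × 3/16 = 45.375
  albino: 242 × 4/16 = 60.5
χ² = Σ (O − E)² / E
  agouti: (133 − 136.125)² / 136.125 = 0.0717
  black: (48 − 45.375)² / 45.375 = 0.1519
  albino: (61 − 60.5)² / 60.5 = 0.0041
χ² = 0.0717 + 0.1519 + 0.0041 = 0.2277 ≈ 0.228
Degrees of freedom = 3 − 1 = 2; critical value at α = 0.1 is 4.605.
Since 0.228 < 4.605, we fail to reject the null hypothesis — the data are consistent with the 9:3:4 ratio.

0.228; consistent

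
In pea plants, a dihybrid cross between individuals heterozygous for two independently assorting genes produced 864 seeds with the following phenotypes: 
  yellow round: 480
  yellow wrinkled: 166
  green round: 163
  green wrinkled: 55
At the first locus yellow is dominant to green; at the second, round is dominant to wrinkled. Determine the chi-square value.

0.198

A dihybrid F₂ with independent assortment and complete dominance at both loci gives a 9:3:3:1 phenotypic ratio.
Under the 9:3:3:1 hypothesis (Σ ratio = 16, N = 864):
  yellow round: 864 × 9/16 = 486
  yellow wrinkled: 864 × 3/16 = 162
  green round: 864 × 3/16 = 162
  green wrinkled: 864 × 1/16 = 54
χ² = Σ (O − E)² / E
  yellow round: (480 − 486)² / 486 = 0.0741
  yellow wrinkled: (166 − 162)² / 162 = 0.0988
  green round: (163 − 162)² / 162 = 0.0062
  green wrinkled: (55 − 54)² / 54 = 0.0185
χ² = 0.0741 + 0.0988 + 0.0062 + 0.0185 = 0.1976 ≈ 0.198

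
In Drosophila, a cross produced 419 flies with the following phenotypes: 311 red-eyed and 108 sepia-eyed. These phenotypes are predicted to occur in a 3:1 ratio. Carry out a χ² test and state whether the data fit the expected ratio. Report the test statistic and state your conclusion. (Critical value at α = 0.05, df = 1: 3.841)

Total ratio parts = 4. Expected numbers out of 419:
  red-eyed: 419 × 3/4 = 314.25
  sepia-eyed: 419 × 1/4 = 104.75
χ² = Σ (O − E)² / E
  red-eyed: (311 − 314.25)² / 314.25 = 0.0336
  sepia-eyed: (108 − 104.75)² / 104.75 = 0.1008
χ² = 0.0336 + 0.1008 = 0.1344 ≈ 0.134
Degrees of freedom = 2 − 1 = 1; critical value at α = 0.05 is 3.841.
Since 0.134 < 3.841, we fail to reject the null hypothesis — the data are consistent with the 3:1 ratio.

0.134; consistent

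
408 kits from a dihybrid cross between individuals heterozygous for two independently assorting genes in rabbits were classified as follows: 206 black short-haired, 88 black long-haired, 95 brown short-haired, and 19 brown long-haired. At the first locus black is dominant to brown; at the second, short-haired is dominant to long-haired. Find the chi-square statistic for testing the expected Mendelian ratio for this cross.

A dihybrid F₂ with independent assortment and complete dominance at both loci gives a 9:3:3:1 phenotypic ratio.
Expected counts for N = 408 under a 9:3:3:1 ratio (total parts = 16):
  black short-haired: 408 × 9/16 = 229.5
  black long-haired: 408 × 3/16 = 76.5
  brown short-haired: 408 × 3/16 = 76.5
  brown long-haired: 408 × 1/16 = 25.5
χ² = Σ (O − E)² / E
  black short-haired: (206 − 229.5)² / 229.5 = 2.4063
  black long-haired: (88 − 76.5)² / 76.5 = 1.7288
  brown short-haired: (95 − 76.5)² / 76.5 = 4.4739
  brown long-haired: (19 − 25.5)² / 25.5 = 1.6569
χ² = 2.4063 + 1.7288 + 4.4739 + 1.6569 = 10.2659 ≈ 10.266

10.266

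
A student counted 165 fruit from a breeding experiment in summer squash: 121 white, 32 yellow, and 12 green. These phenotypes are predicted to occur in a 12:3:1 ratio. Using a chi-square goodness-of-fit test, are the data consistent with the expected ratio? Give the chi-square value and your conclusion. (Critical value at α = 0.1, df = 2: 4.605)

0.374; consistent

Under the 12:3:1 hypothesis (Σ ratio = 16, N = 165):
  white: 165 × 12/16 = 123.75
  yellow: 165 × 3/16 = 30.9375
  green: 165 × 1/16 = 10.3125
χ² = Σ (O − E)² / E
  white: (121 − 123.75)² / 123.75 = 0.0611
  yellow: (32 − 30.9375)² / 30.9375 = 0.0365
  green: (12 − 10.3125)² / 10.3125 = 0.2761
χ² = 0.0611 + 0.0365 + 0.2761 = 0.3737 ≈ 0.374
Degrees of freedom = 3 − 1 = 2; critical value at α = 0.1 is 4.605.
Since 0.374 < 4.605, we fail to reject the null hypothesis — the data are consistent with the 12:3:1 ratio.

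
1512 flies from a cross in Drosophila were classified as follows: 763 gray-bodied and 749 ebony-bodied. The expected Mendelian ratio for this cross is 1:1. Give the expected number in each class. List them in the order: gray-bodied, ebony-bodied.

Under the 1:1 hypothesis (Σ ratio = 2, N = 1512):
  gray-bodied: 1512 × 1/2 = 756
  ebony-bodied: 1512 × 1/2 = 756

756, 756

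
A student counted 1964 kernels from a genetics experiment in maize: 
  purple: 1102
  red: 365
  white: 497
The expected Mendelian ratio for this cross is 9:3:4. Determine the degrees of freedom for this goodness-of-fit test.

2

A goodness-of-fit test with 3 phenotype classes has df = 3 − 1 = 2.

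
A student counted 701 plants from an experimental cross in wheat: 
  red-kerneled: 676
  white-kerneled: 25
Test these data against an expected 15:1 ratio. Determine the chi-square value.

The 15:1 ratio has 16 parts, so with N = 701 the expected counts are:
  red-kerneled: 701 × 15/16 = 657.1875
  white-kerneled: 701 × 1/16 = 43.8125
χ² = Σ (O − E)² / E
  red-kerneled: (676 − 657.1875)² / 657.1875 = 0.5385
  white-kerneled: (25 − 43.8125)² / 43.8125 = 8.0778
χ² = 0.5385 + 8.0778 = 8.6163 ≈ 8.616

8.616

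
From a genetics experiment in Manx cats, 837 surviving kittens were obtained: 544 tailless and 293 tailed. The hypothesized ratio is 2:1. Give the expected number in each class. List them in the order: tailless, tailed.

Expected counts for N = 837 under a 2:1 ratio (total parts = 3):
  tailless: 837 × 2/3 = 558
  tailed: 837 × 1/3 = 279

558, 279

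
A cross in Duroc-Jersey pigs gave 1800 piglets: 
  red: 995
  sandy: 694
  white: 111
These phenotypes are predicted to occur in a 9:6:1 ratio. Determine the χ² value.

Under the 9:6:1 hypothesis (Σ ratio = 16, N = 1800):
  red: 1800 × 9/16 = 1012.5
  sandy: 1800 × 6/16 = 675
  white: 1800 × 1/16 = 112.5
χ² = Σ (O − E)² / E
  red: (995 − 1012.5)² / 1012.5 = 0.3025
  sandy: (694 − 675)² / 675 = 0.5348
  white: (111 − 112.5)² / 112.5 = 0.0200
χ² = 0.3025 + 0.5348 + 0.0200 = 0.8573 ≈ 0.857

0.857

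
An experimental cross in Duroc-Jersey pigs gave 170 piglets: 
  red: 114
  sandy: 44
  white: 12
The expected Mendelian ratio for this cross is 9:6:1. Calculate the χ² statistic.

Under the 9:6:1 hypothesis (Σ ratio = 16, N = 170):
  red: 170 × 9/16 = 95.625
  sandy: 170 × 6/16 = 63.75
  white: 170 × 1/16 = 10.625
χ² = Σ (O − E)² / E
  red: (114 − 95.625)² / 95.625 = 3.5309
  sandy: (44 − 63.75)² / 63.75 = 6.1186
  white: (12 − 10.625)² / 10.625 = 0.1779
χ² = 3.5309 + 6.1186 + 0.1779 = 9.8274 ≈ 9.827

9.827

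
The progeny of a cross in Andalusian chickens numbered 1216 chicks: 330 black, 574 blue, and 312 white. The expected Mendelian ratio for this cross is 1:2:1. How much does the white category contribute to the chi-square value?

Expected counts for N = 1216 under a 1:2:1 ratio (total parts = 4):
  black: 1216 × 1/4 = 304
  blue: 1216 × 2/4 = 608
  white: 1216 × 1/4 = 304
Contribution of white: (312 − 304)² / 304 = 0.2105

0.211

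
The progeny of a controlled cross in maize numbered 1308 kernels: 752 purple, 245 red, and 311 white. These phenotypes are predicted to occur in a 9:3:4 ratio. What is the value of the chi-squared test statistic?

1.142

The 9:3:4 ratio has 16 parts, so with N = 1308 the expected counts are:
  purple: 1308 × 9/16 = 735.75
  red: 1308 × 3/16 = 245.25
  white: 1308 × 4/16 = 327
χ² = Σ (O − E)² / E
  purple: (752 − 735.75)² / 735.75 = 0.3589
  red: (245 − 245.25)² / 245.25 = 0.0003
  white: (311 − 327)² / 327 = 0.7829
χ² = 0.3589 + 0.0003 + 0.7829 = 1.1421 ≈ 1.142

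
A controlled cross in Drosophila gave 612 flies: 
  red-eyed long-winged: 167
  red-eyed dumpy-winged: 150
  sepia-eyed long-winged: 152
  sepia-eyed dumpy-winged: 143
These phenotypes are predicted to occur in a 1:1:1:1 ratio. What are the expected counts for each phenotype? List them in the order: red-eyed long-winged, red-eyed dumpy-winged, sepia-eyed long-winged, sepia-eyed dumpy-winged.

153, 153, 153, 153

The 1:1:1:1 ratio has 4 parts, so with N = 612 the expected counts are:
  red-eyed long-winged: 612 × 1/4 = 153
  red-eyed dumpy-winged: 612 × 1/4 = 153
  sepia-eyed long-winged: 612 × 1/4 = 153
  sepia-eyed dumpy-winged: 612 × 1/4 = 153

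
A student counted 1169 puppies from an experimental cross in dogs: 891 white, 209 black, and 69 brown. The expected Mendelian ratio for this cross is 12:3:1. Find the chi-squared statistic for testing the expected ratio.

0.931

Total ratio parts = 16. Expected numbers out of 1169:
  white: 1169 × 12/16 = 876.75
  black: 1169 × 3/16 = 219.1875
  brown: 1169 × 1/16 = 73.0625
χ² = Σ (O − E)² / E
  white: (891 − 876.75)² / 876.75 = 0.2316
  black: (209 − 219.1875)² / 219.1875 = 0.4735
  brown: (69 − 73.0625)² / 73.0625 = 0.2259
χ² = 0.2316 + 0.4735 + 0.2259 = 0.931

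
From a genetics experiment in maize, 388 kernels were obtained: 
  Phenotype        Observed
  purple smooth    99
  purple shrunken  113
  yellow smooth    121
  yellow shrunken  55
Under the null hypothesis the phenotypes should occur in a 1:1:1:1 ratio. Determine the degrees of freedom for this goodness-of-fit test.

3

A goodness-of-fit test with 4 phenotype classes has df = 4 − 1 = 3.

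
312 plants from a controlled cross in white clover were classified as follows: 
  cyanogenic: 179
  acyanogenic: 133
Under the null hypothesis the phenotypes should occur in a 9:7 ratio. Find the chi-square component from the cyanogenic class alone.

0.070

Under the 9:7 hypothesis (Σ ratio = 16, N = 312):
  cyanogenic: 312 × 9/16 = 175.5
  acyanogenic: 312 × 7/16 = 136.5
Contribution of cyanogenic: (179 − 175.5)² / 175.5 = 0.0698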